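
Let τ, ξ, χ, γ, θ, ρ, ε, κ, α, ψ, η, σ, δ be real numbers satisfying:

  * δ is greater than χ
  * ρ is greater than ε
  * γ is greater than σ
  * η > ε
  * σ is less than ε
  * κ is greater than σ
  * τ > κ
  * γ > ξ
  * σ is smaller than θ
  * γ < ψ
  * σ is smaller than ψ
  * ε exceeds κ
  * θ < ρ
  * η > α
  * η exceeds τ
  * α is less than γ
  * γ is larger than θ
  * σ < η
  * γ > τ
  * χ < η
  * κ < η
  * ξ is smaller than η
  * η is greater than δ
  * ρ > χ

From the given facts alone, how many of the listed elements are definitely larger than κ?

6

The elements the relations force above κ are ε, ρ, τ, η, γ, ψ — no chain reaches any other.
That is 6.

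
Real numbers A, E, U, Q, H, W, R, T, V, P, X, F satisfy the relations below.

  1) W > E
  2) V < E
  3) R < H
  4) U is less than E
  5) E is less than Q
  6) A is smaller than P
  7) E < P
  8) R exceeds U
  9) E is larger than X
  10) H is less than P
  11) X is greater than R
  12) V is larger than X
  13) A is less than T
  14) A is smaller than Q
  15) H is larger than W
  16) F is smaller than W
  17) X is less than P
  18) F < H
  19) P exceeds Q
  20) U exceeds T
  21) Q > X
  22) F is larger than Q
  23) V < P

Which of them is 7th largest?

The consecutive relations fix a unique order: A < T < U < R < X < V < E < Q < F < W < H < P.
Counting 7 from the largest end gives V.

V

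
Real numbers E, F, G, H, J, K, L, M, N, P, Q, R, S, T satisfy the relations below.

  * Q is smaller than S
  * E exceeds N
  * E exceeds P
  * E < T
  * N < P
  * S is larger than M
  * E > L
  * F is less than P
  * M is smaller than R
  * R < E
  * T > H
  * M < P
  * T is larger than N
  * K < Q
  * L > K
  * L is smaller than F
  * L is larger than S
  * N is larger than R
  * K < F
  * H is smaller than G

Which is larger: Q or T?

T

Q < S and S < L give Q < L.
With L < F: Q < S < L < F.
Then F < P extends the chain to P.
Then P < E extends the chain to E.
Then E < T extends the chain to T.
So Q < T; T is the larger of the two.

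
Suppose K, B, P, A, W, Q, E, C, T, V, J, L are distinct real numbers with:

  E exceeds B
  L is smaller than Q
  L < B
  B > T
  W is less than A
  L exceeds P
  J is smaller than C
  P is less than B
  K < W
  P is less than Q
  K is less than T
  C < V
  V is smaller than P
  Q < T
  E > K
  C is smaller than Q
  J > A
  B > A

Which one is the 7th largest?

Chaining the given pairs: K < W < A < J < C < V < P < L < Q < T < B < E.
The 7th largest is V.

V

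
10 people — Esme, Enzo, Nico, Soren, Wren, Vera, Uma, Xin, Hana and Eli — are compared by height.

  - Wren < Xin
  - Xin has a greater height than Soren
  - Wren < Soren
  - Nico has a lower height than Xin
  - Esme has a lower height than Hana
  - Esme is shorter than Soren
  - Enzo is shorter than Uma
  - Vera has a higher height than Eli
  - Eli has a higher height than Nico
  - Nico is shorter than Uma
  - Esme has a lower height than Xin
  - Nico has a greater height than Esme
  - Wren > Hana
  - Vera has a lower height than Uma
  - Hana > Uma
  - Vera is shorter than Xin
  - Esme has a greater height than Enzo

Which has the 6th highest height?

The consecutive relations fix a unique order: Enzo < Esme < Nico < Eli < Vera < Uma < Hana < Wren < Soren < Xin.
The 6th largest is Vera.

Vera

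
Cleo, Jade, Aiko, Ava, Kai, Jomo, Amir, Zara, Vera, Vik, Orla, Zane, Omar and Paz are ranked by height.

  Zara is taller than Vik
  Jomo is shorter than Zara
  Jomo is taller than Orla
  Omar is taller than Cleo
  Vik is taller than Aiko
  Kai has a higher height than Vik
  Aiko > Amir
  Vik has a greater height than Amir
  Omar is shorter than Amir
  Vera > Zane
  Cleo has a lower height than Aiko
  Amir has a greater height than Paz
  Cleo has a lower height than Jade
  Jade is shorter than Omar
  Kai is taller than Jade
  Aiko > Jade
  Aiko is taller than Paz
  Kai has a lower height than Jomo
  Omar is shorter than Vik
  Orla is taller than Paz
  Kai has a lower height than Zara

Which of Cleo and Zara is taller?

Zara

Following the relations from Cleo: Cleo < Jade < Omar < Amir < Aiko < Vik < Kai < Jomo < Zara.
So Cleo < Zara; Zara is the taller of the two.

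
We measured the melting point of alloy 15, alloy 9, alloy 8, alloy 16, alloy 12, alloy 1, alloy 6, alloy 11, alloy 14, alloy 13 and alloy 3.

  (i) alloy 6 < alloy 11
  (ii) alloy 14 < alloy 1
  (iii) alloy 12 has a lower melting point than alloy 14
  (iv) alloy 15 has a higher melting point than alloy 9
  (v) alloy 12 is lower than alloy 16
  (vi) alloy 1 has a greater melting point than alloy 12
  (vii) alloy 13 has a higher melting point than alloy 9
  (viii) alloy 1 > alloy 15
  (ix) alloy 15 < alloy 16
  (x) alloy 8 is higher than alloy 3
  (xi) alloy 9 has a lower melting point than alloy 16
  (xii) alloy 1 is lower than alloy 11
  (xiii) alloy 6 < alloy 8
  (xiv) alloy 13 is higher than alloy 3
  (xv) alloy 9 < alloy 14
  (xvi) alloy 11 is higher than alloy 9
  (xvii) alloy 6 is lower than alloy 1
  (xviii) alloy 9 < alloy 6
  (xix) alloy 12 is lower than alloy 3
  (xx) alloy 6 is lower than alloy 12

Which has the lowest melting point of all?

Chaining upward from alloy 9: directly above it, alloy 6, alloy 14, alloy 15, alloy 13, alloy 16, alloy 11; then alloy 12, alloy 1, alloy 8; then alloy 3.
That covers every other element, and nothing is given below alloy 9, so alloy 9 is the lowest melting point.

alloy 9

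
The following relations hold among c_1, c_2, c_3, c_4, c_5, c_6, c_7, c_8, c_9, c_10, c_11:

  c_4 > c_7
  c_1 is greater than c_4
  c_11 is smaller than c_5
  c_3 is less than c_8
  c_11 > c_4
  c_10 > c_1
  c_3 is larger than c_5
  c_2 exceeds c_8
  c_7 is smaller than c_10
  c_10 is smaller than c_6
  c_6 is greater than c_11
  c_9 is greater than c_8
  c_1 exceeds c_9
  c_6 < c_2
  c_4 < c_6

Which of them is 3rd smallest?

c_11

The consecutive relations fix a unique order: c_7 < c_4 < c_11 < c_5 < c_3 < c_8 < c_9 < c_1 < c_10 < c_6 < c_2.
The 3rd smallest is c_11.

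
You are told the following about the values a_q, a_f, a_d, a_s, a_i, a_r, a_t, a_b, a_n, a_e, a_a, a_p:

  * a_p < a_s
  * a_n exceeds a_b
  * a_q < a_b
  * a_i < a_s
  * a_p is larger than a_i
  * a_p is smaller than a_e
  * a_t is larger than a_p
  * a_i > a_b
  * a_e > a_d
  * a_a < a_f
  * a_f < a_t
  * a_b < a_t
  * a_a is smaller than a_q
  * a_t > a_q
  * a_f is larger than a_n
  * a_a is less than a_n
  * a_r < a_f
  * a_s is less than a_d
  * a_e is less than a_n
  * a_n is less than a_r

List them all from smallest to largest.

Nothing is placed below a_a, so it is least; from there a_a < a_q; a_q < a_b; a_b < a_i; a_i < a_p; a_p < a_s; a_s < a_d; a_d < a_e; a_e < a_n; a_n < a_r; a_r < a_f; a_f < a_t, each given directly.

a_a < a_q < a_b < a_i < a_p < a_s < a_d < a_e < a_n < a_r < a_f < a_t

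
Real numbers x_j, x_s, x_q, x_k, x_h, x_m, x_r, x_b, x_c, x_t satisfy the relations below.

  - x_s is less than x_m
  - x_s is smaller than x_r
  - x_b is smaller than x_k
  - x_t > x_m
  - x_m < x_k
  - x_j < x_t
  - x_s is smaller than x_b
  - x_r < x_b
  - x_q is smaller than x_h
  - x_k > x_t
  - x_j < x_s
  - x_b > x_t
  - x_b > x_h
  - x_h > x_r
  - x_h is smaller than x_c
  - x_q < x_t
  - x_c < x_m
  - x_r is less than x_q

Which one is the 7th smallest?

Chaining the given pairs: x_j < x_s < x_r < x_q < x_h < x_c < x_m < x_t < x_b < x_k.
The 7th smallest is x_m.

x_m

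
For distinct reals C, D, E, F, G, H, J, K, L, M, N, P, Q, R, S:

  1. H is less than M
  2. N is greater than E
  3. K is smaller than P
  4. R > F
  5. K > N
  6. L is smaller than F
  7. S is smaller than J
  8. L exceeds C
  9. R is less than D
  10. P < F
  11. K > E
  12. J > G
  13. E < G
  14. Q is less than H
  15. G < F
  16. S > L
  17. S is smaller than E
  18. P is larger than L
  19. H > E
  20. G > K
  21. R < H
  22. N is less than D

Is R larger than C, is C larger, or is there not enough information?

R

C < L < S < E < N < K < G < F < R, by transitivity through L, S, E, N, K, G, F.
So R is larger.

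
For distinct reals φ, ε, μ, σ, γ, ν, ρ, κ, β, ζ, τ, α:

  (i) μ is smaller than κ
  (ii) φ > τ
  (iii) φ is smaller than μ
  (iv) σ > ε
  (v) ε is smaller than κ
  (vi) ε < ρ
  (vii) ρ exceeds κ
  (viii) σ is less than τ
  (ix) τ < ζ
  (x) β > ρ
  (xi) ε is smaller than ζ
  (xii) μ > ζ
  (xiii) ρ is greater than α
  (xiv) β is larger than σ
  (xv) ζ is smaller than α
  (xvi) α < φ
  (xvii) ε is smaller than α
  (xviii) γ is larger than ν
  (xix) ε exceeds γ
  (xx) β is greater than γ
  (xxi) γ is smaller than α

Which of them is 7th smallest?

α

Chaining the given pairs: ν < γ < ε < σ < τ < ζ < α < φ < μ < κ < ρ < β.
Counting 7 from the smallest end gives α.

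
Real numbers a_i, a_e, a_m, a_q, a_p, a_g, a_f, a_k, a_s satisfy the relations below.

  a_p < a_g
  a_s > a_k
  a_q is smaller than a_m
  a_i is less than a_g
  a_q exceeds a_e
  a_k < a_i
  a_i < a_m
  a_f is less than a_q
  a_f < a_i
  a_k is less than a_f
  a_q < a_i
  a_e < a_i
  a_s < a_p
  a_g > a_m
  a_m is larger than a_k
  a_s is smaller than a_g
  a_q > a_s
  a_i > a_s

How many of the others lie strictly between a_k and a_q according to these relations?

2

Chaining upward from a_k reaches: a_s, a_f, a_i, a_p, a_m, a_g.
Chaining downward from a_q reaches: a_s, a_e, a_f.
Strictly between a_k and a_q are those in both lists: a_s, a_f — 2 elements.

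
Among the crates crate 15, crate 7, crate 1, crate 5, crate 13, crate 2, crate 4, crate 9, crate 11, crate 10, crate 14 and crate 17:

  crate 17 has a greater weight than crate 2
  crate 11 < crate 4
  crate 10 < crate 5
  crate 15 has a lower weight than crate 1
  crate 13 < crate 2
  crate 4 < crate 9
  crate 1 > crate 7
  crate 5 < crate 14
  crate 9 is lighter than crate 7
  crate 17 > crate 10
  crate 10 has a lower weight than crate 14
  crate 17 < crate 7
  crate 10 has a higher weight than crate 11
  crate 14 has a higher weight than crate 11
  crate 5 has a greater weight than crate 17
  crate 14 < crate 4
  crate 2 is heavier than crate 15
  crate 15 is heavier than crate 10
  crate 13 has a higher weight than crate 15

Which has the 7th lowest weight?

Piecing the relations together gives one ordering: crate 11 < crate 10 < crate 15 < crate 13 < crate 2 < crate 17 < crate 5 < crate 14 < crate 4 < crate 9 < crate 7 < crate 1.
Counting 7 from the smallest end gives crate 5.

crate 5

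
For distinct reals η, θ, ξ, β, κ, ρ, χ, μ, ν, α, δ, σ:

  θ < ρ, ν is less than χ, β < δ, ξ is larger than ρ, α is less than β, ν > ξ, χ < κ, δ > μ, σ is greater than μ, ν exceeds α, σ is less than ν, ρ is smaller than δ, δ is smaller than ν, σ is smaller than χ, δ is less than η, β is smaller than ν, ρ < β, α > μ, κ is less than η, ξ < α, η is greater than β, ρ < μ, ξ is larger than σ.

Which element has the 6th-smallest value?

α

Piecing the relations together gives one ordering: θ < ρ < μ < σ < ξ < α < β < δ < ν < χ < κ < η.
The 6th smallest is α.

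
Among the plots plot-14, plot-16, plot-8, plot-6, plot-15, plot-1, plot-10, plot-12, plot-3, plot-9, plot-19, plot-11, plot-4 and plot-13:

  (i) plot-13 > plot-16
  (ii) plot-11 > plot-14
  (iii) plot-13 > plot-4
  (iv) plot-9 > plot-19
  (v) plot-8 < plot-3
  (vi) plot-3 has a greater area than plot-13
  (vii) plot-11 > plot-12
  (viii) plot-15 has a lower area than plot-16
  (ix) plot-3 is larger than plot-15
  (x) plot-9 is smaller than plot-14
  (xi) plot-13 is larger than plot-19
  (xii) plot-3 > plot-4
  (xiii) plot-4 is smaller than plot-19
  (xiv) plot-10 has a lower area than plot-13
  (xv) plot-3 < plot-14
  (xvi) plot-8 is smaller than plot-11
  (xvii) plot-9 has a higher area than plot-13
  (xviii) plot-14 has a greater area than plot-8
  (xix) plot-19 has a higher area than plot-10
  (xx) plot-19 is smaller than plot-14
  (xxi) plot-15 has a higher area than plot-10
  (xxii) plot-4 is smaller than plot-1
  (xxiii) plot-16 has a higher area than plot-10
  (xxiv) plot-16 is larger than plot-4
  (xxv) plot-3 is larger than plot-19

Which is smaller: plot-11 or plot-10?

plot-10 < plot-15 and plot-15 < plot-16 give plot-10 < plot-16.
Then plot-16 < plot-13 extends the chain to plot-13.
Then plot-13 < plot-9 extends the chain to plot-9.
Then plot-9 < plot-14 extends the chain to plot-14.
Then plot-14 < plot-11 extends the chain to plot-11.
So plot-10 < plot-11; plot-10 is the smaller of the two.

plot-10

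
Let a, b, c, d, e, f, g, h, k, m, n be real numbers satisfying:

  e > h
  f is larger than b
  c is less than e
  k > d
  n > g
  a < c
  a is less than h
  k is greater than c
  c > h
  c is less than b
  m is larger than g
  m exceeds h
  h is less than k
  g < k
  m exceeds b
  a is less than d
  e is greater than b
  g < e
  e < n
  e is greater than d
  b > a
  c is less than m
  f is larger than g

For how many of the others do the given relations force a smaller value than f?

From f the given relations immediately reach g, b.
From those, a, c — 4 in total.
From those, h — 5 in total.
No other element is forced below f by the given relations, so the count is 5.

5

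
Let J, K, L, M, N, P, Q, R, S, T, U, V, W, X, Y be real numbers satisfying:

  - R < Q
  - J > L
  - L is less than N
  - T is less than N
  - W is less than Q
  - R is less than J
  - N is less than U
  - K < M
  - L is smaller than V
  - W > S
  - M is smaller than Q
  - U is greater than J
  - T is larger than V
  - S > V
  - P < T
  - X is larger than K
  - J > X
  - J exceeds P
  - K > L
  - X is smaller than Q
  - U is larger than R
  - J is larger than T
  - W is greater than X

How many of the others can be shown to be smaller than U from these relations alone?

Directly below U: R, N, J.
One step further: L, P, T, X (7 so far).
One step further: V, K (9 so far).
No other element is forced below U by the given relations, so the count is 9.

9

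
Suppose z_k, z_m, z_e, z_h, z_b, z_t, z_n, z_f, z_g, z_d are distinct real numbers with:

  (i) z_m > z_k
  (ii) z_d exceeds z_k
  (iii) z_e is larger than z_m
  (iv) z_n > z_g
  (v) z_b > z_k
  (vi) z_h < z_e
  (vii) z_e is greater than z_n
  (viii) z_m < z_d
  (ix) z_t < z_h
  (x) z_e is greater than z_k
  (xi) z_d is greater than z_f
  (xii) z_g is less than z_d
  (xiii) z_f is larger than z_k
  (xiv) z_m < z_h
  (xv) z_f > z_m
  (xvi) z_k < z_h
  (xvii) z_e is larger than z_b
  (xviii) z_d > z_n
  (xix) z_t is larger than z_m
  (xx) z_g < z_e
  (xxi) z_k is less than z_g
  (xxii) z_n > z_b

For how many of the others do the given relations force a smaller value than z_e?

From z_e the given relations immediately reach z_k, z_m, z_b, z_g, z_n, z_h.
From those, z_t — 7 in total.
Nothing else is reachable below z_e; 7 in all.

7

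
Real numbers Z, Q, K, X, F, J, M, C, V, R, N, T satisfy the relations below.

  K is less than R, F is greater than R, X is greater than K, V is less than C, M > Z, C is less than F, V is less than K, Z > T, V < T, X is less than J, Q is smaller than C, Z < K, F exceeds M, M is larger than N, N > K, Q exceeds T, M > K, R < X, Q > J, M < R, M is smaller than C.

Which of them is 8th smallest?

Chaining the given pairs: V < T < Z < K < N < M < R < X < J < Q < C < F.
The 8th smallest is X.

X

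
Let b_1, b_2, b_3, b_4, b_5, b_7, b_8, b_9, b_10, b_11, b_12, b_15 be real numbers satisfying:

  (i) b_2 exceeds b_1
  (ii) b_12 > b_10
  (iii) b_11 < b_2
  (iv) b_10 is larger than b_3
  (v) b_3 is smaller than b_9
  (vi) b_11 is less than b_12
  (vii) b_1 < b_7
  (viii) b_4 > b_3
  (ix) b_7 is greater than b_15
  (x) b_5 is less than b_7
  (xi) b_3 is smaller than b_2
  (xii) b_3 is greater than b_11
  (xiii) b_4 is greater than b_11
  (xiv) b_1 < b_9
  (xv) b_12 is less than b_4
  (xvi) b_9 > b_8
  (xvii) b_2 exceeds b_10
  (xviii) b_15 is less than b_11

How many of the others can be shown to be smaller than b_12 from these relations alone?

Directly below b_12: b_11, b_10.
One step further: b_15, b_3 (4 so far).
No other element is forced below b_12 by the given relations, so the count is 4.

4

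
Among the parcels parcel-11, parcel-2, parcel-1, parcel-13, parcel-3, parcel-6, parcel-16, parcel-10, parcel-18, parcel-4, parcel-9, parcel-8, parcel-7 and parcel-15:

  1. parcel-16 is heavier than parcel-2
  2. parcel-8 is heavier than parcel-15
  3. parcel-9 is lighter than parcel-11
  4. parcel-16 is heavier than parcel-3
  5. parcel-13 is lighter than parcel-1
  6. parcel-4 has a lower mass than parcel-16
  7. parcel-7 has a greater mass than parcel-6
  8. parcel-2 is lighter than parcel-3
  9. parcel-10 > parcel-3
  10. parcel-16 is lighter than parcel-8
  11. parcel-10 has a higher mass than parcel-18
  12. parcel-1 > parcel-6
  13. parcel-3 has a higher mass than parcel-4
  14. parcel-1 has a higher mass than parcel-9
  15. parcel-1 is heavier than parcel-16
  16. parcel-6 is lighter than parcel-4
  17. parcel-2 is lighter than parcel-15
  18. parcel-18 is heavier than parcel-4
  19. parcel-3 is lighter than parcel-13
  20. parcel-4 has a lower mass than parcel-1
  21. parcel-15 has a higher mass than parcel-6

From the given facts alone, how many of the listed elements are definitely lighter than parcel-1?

Directly below parcel-1: parcel-6, parcel-4, parcel-16, parcel-9, parcel-13.
One step further: parcel-2, parcel-3 (7 so far).
Nothing else is reachable below parcel-1; 7 in all.

7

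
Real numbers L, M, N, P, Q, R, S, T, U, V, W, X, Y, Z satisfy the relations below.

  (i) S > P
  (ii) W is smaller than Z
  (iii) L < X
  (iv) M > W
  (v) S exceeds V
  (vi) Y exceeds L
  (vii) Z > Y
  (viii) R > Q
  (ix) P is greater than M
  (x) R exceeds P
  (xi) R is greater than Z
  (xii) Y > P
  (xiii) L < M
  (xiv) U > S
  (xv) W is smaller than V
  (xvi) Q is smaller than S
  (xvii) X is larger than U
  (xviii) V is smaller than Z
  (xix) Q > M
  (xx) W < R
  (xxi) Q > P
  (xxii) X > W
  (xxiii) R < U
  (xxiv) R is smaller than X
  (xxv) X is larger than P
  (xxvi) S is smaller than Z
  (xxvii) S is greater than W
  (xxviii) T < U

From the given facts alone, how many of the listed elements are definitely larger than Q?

Directly above Q: S, R.
One step further: Z, U, X (5 so far).
Nothing else is reachable above Q; 5 in all.

5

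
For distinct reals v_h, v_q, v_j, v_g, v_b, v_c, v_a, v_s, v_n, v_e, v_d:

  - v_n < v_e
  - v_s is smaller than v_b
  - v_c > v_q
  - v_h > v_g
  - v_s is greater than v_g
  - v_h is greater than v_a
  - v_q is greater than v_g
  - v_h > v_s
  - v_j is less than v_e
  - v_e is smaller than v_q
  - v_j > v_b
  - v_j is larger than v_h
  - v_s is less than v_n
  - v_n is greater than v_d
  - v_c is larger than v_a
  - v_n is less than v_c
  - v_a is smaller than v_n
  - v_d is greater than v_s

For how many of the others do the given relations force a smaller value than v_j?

The elements the relations force below v_j are v_a, v_g, v_s, v_h, v_b — no chain reaches any other.
That is 5.

5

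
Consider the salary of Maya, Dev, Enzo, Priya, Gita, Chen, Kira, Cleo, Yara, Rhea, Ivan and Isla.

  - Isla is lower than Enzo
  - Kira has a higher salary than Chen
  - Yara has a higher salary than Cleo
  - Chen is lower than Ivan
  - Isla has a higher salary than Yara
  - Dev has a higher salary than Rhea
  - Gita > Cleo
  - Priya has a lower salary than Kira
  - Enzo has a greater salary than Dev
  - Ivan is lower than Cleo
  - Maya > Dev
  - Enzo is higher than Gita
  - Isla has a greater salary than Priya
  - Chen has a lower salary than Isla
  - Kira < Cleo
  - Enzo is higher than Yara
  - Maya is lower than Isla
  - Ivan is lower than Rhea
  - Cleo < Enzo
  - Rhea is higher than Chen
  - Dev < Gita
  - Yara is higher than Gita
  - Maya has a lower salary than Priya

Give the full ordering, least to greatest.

Chen < Ivan < Rhea < Dev < Maya < Priya < Kira < Cleo < Gita < Yara < Isla < Enzo

Each adjacent pair is fixed by a given relation: Chen < Ivan; Ivan < Rhea; Rhea < Dev; Dev < Maya; Maya < Priya; Priya < Kira; Kira < Cleo; Cleo < Gita; Gita < Yara; Yara < Isla; Isla < Enzo. Chaining them end to end gives the full order.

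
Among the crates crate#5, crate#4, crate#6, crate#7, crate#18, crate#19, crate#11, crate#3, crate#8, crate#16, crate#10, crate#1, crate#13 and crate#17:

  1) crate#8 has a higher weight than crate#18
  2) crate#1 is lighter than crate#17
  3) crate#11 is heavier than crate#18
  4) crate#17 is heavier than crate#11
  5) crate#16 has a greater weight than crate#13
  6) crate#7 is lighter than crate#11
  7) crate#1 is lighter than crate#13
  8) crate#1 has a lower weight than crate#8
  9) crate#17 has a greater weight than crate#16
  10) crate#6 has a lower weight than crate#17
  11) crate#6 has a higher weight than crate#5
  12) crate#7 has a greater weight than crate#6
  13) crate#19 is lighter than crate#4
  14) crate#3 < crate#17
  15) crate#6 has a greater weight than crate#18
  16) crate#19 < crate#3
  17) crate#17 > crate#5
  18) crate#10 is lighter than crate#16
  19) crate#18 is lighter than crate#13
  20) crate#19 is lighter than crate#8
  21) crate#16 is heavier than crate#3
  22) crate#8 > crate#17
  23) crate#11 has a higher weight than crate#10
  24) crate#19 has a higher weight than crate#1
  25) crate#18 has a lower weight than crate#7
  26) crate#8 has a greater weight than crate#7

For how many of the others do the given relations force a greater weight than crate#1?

7

The elements the relations force above crate#1 are crate#19, crate#4, crate#3, crate#13, crate#16, crate#17, crate#8 — no chain reaches any other.
That is 7.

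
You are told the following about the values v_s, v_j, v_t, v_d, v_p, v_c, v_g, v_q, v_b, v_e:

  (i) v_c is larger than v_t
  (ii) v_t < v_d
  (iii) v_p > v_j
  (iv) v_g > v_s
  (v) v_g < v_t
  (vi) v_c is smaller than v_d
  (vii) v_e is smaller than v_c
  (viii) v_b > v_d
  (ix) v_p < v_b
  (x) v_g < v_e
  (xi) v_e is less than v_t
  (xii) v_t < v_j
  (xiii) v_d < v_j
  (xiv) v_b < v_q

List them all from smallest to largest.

v_s < v_g < v_e < v_t < v_c < v_d < v_j < v_p < v_b < v_q

Nothing is placed below v_s, so it is least; from there v_s < v_g; v_g < v_e; v_e < v_t; v_t < v_c; v_c < v_d; v_d < v_j; v_j < v_p; v_p < v_b; v_b < v_q, each given directly.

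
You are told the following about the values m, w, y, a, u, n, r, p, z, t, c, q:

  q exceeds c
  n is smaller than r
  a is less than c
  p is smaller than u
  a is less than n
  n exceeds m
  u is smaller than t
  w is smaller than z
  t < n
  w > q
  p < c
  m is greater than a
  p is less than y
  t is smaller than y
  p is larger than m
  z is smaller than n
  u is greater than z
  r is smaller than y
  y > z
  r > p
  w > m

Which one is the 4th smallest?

c

Piecing the relations together gives one ordering: a < m < p < c < q < w < z < u < t < n < r < y.
The 4th smallest is c.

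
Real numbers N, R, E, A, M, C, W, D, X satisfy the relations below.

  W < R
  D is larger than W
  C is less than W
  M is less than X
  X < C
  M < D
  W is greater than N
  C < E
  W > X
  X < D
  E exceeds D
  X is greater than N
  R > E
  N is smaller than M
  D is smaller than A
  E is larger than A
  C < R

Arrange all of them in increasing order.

Each adjacent pair is fixed by a given relation: N < M; M < X; X < C; C < W; W < D; D < A; A < E; E < R. Chaining them end to end gives the full order.

N < M < X < C < W < D < A < E < R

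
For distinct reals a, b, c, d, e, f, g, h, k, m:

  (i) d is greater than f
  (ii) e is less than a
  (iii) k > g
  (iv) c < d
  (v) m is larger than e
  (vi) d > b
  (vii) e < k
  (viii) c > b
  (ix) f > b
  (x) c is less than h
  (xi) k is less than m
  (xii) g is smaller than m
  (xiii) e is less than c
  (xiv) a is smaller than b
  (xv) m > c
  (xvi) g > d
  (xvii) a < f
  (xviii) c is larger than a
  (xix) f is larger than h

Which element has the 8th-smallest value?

Piecing the relations together gives one ordering: e < a < b < c < h < f < d < g < k < m.
The 8th smallest is g.

g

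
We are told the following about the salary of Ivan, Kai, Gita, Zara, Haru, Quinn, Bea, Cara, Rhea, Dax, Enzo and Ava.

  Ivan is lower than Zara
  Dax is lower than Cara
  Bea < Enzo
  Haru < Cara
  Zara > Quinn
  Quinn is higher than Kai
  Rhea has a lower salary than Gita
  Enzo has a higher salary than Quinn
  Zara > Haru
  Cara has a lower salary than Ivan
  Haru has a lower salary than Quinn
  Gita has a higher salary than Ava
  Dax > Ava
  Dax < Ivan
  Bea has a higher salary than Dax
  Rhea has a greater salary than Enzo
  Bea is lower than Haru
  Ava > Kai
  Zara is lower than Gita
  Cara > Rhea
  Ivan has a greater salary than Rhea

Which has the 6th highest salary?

Enzo

Piecing the relations together gives one ordering: Kai < Ava < Dax < Bea < Haru < Quinn < Enzo < Rhea < Cara < Ivan < Zara < Gita.
The 6th largest is Enzo.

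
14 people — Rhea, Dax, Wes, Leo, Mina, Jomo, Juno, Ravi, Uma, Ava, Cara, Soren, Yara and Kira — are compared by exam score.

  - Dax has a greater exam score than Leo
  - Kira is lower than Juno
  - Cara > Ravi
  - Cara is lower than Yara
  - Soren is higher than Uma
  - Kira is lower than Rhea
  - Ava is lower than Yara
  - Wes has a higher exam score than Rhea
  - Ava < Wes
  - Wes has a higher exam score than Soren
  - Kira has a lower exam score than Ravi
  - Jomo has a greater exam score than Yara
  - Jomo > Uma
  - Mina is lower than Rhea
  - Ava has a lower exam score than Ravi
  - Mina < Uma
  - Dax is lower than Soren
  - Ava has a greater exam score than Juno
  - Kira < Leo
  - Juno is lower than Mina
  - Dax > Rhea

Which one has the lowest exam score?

Juno is not least since Kira < Juno; Ava is not least since Juno < Ava; Mina is not least since Juno < Mina; Uma is not least since Mina < Uma; Ravi is not least since Kira < Ravi; Leo is not least since Kira < Leo; Rhea is not least since Mina < Rhea; Dax is not least since Leo < Dax; Cara is not least since Ravi < Cara; Soren is not least since Uma < Soren; Yara is not least since Cara < Yara; Jomo is not least since Uma < Jomo; Wes is not least since Rhea < Wes.
Only Kira has nothing below it, so Kira is the lowest exam score.

Kira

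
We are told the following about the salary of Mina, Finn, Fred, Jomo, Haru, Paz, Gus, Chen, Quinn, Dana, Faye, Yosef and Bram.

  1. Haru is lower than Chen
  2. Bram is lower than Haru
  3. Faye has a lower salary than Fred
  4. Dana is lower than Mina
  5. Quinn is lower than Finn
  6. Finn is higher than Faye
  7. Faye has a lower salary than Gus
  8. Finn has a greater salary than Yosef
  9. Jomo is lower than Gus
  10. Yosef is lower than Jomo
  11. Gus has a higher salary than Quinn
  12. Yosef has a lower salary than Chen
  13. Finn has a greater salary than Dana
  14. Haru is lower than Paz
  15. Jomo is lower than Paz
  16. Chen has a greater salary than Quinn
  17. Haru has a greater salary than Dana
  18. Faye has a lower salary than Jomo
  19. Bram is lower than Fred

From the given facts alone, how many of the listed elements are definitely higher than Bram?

From Bram the given relations immediately reach Fred, Haru.
From those, Paz, Chen — 4 in total.
No other element is forced above Bram by the given relations, so the count is 4.

4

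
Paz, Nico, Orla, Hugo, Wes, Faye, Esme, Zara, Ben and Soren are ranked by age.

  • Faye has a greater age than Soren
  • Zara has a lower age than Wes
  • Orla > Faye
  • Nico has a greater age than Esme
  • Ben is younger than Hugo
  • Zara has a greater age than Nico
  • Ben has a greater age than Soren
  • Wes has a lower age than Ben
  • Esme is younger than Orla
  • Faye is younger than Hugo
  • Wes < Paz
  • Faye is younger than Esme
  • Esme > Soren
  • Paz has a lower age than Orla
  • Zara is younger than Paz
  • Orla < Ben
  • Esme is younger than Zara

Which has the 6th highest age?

Zara

Chaining the given pairs: Soren < Faye < Esme < Nico < Zara < Wes < Paz < Orla < Ben < Hugo.
The 6th largest is Zara.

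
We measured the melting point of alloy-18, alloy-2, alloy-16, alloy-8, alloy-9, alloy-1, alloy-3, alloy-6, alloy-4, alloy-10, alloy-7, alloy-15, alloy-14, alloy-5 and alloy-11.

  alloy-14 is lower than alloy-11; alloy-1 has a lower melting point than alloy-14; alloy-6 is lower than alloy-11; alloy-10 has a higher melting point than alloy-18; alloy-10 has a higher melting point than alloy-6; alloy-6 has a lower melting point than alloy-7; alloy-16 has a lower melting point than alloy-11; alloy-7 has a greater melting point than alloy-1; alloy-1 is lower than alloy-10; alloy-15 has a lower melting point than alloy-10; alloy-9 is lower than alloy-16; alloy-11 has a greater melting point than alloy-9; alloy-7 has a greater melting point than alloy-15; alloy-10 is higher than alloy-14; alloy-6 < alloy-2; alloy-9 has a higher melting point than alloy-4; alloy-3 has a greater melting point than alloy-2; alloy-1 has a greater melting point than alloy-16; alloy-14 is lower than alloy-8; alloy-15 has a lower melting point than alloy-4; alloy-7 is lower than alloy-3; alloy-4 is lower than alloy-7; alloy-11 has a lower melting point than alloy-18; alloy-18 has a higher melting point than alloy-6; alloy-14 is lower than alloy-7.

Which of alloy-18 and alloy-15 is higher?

alloy-18

alloy-15 < alloy-4 < alloy-9 < alloy-16 < alloy-1 < alloy-14 < alloy-11 < alloy-18, by transitivity through alloy-4, alloy-9, alloy-16, alloy-1, alloy-14, alloy-11.
So alloy-15 < alloy-18; alloy-18 is the higher of the two.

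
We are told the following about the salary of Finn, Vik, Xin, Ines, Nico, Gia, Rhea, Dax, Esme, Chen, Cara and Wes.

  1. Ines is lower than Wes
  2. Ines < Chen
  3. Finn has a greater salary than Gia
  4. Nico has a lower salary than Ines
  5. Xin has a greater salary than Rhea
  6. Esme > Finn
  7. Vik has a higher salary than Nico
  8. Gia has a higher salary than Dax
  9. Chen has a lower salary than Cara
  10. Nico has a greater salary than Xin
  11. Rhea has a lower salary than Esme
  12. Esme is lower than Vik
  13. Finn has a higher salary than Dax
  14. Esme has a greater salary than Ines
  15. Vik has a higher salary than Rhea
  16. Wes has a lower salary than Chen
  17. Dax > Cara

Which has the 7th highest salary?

Chen

The consecutive relations fix a unique order: Rhea < Xin < Nico < Ines < Wes < Chen < Cara < Dax < Gia < Finn < Esme < Vik.
Counting 7 from the largest end gives Chen.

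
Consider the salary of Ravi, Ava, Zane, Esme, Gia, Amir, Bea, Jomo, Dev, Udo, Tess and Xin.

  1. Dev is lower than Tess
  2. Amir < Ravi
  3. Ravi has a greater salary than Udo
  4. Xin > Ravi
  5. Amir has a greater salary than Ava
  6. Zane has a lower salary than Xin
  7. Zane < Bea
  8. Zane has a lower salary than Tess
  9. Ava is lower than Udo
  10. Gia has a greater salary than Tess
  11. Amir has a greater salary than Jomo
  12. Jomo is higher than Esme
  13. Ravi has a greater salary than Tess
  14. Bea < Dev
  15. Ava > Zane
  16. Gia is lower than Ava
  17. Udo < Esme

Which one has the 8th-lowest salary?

Esme

Chaining the given pairs: Zane < Bea < Dev < Tess < Gia < Ava < Udo < Esme < Jomo < Amir < Ravi < Xin.
Counting 8 from the smallest end gives Esme.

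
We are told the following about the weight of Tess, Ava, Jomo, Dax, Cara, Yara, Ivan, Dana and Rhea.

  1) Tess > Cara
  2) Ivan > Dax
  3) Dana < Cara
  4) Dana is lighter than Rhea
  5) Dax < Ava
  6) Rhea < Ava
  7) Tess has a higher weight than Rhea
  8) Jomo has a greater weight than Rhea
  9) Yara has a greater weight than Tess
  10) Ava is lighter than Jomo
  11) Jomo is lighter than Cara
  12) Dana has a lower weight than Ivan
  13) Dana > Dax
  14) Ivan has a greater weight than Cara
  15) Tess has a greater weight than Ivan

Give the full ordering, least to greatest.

The consecutive links are each given: Dax < Dana; Dana < Rhea; Rhea < Ava; Ava < Jomo; Jomo < Cara; Cara < Ivan; Ivan < Tess; Tess < Yara.

Dax < Dana < Rhea < Ava < Jomo < Cara < Ivan < Tess < Yara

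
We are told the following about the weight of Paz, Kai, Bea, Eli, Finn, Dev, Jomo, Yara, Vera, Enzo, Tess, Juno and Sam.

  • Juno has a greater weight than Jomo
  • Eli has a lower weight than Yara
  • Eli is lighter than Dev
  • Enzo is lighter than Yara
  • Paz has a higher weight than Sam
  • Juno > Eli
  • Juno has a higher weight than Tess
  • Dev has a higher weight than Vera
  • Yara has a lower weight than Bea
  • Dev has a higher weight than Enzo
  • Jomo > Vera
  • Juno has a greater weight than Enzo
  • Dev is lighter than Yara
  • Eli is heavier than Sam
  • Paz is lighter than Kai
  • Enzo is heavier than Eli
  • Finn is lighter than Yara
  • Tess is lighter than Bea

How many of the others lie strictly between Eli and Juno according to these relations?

The relations place Eli below Juno. An element lies strictly between them when it is forced above Eli and also forced below Juno.
Above Eli: {Enzo, Dev, Yara, Bea}. Below Juno: {Sam, Vera, Tess, Enzo, Jomo}.
Intersection: {Enzo} — 1.

1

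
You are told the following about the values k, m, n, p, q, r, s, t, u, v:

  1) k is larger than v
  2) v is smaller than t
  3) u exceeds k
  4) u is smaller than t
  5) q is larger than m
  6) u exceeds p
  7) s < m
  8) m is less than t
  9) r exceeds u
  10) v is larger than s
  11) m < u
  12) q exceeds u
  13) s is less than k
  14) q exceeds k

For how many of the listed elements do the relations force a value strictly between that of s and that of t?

4

The relations place s below t. An element lies strictly between them when it is forced above s and also forced below t.
Above s: {v, k, m, u, r, q}. Below t: {p, v, k, m, u}.
Intersection: {v, k, m, u} — 4.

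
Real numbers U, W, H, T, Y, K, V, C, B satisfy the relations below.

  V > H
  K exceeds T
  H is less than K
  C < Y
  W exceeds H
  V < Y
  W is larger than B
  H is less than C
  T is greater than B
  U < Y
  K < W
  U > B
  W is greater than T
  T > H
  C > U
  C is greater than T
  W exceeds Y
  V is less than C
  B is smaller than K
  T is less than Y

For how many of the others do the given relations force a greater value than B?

Directly above B: U, T, K, W.
One step further: C, Y (6 so far).
No other element is forced above B by the given relations, so the count is 6.

6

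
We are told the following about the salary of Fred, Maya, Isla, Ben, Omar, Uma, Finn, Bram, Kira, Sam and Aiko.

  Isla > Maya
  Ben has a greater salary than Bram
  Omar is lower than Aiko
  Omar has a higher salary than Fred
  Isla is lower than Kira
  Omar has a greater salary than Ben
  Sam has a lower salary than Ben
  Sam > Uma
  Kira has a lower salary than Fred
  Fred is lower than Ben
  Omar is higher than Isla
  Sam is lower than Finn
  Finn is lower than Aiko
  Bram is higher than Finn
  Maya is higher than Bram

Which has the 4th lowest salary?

Chaining the given pairs: Uma < Sam < Finn < Bram < Maya < Isla < Kira < Fred < Ben < Omar < Aiko.
The 4th smallest is Bram.

Bram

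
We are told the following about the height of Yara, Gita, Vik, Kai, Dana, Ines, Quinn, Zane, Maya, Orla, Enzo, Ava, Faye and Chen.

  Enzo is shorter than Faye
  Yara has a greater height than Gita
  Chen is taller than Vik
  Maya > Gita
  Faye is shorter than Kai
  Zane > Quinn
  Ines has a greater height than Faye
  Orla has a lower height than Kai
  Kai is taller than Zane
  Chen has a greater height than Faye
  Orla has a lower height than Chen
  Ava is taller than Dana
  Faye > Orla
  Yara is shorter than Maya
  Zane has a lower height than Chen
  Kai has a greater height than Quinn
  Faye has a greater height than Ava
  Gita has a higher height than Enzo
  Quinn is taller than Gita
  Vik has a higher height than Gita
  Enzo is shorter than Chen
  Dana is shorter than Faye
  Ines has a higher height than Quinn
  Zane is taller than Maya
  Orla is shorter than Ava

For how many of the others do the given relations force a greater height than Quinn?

From Quinn the given relations immediately reach Zane, Kai, Ines.
From those, Chen — 4 in total.
Nothing else is reachable above Quinn; 4 in all.

4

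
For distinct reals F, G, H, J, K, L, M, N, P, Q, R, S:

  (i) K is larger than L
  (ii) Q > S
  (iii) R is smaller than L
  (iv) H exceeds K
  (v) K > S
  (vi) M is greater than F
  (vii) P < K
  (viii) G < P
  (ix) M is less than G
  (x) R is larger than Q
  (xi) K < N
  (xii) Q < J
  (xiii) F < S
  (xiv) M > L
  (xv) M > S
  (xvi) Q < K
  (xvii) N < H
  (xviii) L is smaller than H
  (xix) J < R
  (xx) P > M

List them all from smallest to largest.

F < S < Q < J < R < L < M < G < P < K < N < H

The consecutive links are each given: F < S; S < Q; Q < J; J < R; R < L; L < M; M < G; G < P; P < K; K < N; N < H.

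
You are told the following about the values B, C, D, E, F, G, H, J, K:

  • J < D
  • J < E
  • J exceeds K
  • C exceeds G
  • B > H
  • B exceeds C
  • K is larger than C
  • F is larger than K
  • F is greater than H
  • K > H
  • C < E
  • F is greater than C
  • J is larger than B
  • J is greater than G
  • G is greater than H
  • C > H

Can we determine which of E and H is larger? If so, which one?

The relevant relations are H < G; G < C; C < B; B < J; J < E.
Chaining these gives H < G < C < B < J < E.
So E is larger.

E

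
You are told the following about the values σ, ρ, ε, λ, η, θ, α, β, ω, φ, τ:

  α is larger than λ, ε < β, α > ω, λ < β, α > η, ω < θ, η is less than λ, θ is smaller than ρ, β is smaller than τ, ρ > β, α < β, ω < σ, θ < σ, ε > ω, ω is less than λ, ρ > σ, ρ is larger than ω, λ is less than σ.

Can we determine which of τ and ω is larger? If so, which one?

τ

The relevant relations are ω < λ; λ < α; α < β; β < τ.
Together: ω < λ < α < β < τ.
So τ is larger.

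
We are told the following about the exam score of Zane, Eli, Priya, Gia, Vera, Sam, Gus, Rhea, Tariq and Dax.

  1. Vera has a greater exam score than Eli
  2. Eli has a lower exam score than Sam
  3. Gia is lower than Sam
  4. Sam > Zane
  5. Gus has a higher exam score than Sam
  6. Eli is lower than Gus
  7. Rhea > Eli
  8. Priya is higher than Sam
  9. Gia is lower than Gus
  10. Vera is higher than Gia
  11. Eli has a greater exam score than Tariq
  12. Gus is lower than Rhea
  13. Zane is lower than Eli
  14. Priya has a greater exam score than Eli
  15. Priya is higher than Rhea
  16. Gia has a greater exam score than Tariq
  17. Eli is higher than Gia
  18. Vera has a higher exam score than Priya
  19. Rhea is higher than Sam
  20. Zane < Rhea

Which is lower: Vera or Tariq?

Tariq < Gia < Eli < Sam < Rhea < Priya < Vera, by transitivity through Gia, Eli, Sam, Rhea, Priya.
So Tariq < Vera; Tariq is the lower of the two.

Tariq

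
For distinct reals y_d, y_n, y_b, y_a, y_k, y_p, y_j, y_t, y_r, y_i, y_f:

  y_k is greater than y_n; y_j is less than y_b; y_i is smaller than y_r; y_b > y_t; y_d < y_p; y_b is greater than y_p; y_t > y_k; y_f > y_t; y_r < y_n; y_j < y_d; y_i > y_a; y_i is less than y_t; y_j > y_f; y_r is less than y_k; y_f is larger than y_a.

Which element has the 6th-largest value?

Chaining the given pairs: y_a < y_i < y_r < y_n < y_k < y_t < y_f < y_j < y_d < y_p < y_b.
The 6th largest is y_t.

y_t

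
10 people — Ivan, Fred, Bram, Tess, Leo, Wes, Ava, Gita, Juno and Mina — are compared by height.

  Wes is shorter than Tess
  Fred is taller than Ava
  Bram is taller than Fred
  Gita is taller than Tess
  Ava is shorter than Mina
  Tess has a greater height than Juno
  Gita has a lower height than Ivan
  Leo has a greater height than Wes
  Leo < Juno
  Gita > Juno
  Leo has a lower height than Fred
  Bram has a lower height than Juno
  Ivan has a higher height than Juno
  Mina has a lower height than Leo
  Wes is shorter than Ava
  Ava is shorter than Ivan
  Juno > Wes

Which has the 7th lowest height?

Juno

Piecing the relations together gives one ordering: Wes < Ava < Mina < Leo < Fred < Bram < Juno < Tess < Gita < Ivan.
The 7th smallest is Juno.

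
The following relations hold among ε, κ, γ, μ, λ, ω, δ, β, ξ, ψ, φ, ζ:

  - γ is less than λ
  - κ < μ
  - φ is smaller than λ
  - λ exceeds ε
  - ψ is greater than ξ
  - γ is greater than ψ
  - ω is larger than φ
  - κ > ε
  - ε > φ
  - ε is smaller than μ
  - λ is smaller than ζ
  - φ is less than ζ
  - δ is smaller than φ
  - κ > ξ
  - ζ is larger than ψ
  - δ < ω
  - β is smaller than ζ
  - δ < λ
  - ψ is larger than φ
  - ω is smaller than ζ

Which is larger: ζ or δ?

Link the given pairs in sequence: δ < φ; φ < ψ; ψ < γ; γ < λ; λ < ζ.
Together: δ < φ < ψ < γ < λ < ζ.
So δ < ζ; ζ is the larger of the two.

ζ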